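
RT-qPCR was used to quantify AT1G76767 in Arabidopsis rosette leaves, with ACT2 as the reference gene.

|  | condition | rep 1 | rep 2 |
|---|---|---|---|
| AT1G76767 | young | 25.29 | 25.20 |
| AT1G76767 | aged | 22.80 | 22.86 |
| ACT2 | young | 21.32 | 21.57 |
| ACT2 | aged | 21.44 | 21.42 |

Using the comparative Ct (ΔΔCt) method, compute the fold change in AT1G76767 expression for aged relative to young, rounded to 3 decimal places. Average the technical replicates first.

Mean Ct: AT1G76767 young 25.245; AT1G76767 aged 22.830; ACT2 young 21.445; ACT2 aged 21.430
ΔCt(young) = 25.245 − 21.445 = 3.800
ΔCt(aged) = 22.830 − 21.430 = 1.400
ΔΔCt = 1.400 − 3.800 = -2.400
Fold change = 2^(−(-2.400)) = 2^2.400 = 5.2780

5.278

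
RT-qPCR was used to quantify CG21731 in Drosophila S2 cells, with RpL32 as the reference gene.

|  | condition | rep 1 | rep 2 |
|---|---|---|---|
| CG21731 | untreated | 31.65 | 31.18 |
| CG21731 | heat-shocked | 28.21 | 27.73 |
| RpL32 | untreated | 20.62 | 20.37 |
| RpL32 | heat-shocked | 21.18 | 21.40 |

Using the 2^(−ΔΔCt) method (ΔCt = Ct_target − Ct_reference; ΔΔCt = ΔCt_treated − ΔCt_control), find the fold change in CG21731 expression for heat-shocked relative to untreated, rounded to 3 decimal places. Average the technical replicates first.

Mean Ct: CG21731 untreated 31.415; CG21731 heat-shocked 27.970; RpL32 untreated 20.495; RpL32 heat-shocked 21.290
ΔCt(untreated) = 31.415 − 20.495 = 10.920
ΔCt(heat-shocked) = 27.970 − 21.290 = 6.680
ΔΔCt = 6.680 − 10.920 = -4.240
Fold change = 2^(−(-4.240)) = 2^4.240 = 18.8959

18.896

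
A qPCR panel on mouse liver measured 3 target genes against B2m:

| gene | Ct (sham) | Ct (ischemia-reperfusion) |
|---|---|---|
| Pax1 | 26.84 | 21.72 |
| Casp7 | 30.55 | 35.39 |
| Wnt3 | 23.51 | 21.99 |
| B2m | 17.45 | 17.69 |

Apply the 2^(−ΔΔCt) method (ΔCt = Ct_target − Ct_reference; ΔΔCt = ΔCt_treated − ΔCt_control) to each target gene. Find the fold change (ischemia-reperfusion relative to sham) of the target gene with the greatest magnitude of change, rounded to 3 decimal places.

Pax1: ΔΔCt = (21.72−17.69) − (26.84−17.45) = 4.03 − 9.39 = -5.36; fold change = 2^5.36 = 41.070
Casp7: ΔΔCt = (35.39−17.69) − (30.55−17.45) = 17.70 − 13.10 = 4.60; fold change = 2^-4.60 = 0.041
Wnt3: ΔΔCt = (21.99−17.69) − (23.51−17.45) = 4.30 − 6.06 = -1.76; fold change = 2^1.76 = 3.387
Pax1 has the largest |ΔΔCt| = 5.36.

41.070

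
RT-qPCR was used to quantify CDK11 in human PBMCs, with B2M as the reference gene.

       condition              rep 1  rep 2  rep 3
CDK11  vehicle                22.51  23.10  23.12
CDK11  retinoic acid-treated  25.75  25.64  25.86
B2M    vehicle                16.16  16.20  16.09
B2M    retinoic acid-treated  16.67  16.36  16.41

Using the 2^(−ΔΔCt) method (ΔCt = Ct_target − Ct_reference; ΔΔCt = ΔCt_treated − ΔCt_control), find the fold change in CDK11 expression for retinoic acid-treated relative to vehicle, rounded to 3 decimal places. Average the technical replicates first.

Mean Ct: CDK11 vehicle 22.910; CDK11 retinoic acid-treated 25.750; B2M vehicle 16.150; B2M retinoic acid-treated 16.480
ΔCt(vehicle) = 22.910 − 16.150 = 6.760
ΔCt(retinoic acid-treated) = 25.750 − 16.480 = 9.270
ΔΔCt = 9.270 − 6.760 = 2.510
Fold change = 2^(−2.510) = 0.1756

0.176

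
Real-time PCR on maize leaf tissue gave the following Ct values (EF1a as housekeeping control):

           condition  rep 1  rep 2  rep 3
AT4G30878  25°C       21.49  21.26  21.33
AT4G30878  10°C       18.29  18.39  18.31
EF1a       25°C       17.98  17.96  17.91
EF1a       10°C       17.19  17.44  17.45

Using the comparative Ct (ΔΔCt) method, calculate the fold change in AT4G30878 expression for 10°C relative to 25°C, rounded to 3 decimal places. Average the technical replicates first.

Mean Ct: AT4G30878 25°C 21.360; AT4G30878 10°C 18.330; EF1a 25°C 17.950; EF1a 10°C 17.360
ΔCt(25°C) = 21.360 − 17.950 = 3.410
ΔCt(10°C) = 18.330 − 17.360 = 0.970
ΔΔCt = 0.970 − 3.410 = -2.440
Fold change = 2^(−(-2.440)) = 2^2.440 = 5.4264

5.426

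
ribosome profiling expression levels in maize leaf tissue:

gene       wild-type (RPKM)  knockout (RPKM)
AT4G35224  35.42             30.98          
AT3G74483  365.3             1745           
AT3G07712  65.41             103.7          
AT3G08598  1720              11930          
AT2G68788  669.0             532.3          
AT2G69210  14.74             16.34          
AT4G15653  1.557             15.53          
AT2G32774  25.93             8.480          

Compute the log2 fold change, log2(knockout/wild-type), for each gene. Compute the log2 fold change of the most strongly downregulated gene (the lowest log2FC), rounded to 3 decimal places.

-1.612

log2(30.98/35.42) = -0.193  (AT4G35224)
log2(1745/365.3) = 2.256  (AT3G74483)
log2(103.7/65.41) = 0.665  (AT3G07712)
log2(11930/1720) = 2.794  (AT3G08598)
log2(532.3/669.0) = -0.330  (AT2G68788)
log2(16.34/14.74) = 0.149  (AT2G69210)
log2(15.53/1.557) = 3.318  (AT4G15653)
log2(8.480/25.93) = -1.612  (AT2G32774)
AT2G32774 is most strongly downregulated.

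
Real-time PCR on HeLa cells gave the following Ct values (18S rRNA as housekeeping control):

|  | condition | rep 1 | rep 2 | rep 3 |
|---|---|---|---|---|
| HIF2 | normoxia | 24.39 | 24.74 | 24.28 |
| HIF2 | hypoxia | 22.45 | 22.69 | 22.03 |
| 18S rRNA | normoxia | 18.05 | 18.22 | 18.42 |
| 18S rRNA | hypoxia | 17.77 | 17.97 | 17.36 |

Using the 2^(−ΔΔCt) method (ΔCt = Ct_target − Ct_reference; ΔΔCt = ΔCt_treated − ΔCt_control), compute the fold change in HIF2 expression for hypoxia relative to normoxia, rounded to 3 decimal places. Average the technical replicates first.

Mean Ct: HIF2 normoxia 24.470; HIF2 hypoxia 22.390; 18S rRNA normoxia 18.230; 18S rRNA hypoxia 17.700
ΔCt(normoxia) = 24.470 − 18.230 = 6.240
ΔCt(hypoxia) = 22.390 − 17.700 = 4.690
ΔΔCt = 4.690 − 6.240 = -1.550
Fold change = 2^(−(-1.550)) = 2^1.550 = 2.9282

2.928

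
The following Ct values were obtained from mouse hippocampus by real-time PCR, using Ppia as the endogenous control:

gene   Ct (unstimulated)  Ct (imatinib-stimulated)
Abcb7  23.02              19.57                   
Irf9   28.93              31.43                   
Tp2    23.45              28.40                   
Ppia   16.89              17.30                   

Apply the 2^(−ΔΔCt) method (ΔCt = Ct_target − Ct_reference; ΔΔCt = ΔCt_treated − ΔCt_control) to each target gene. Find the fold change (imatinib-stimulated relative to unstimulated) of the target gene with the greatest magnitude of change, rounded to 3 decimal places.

Abcb7: ΔΔCt = (19.57−17.30) − (23.02−16.89) = 2.27 − 6.13 = -3.86; fold change = 2^3.86 = 14.520
Irf9: ΔΔCt = (31.43−17.30) − (28.93−16.89) = 14.13 − 12.04 = 2.09; fold change = 2^-2.09 = 0.235
Tp2: ΔΔCt = (28.40−17.30) − (23.45−16.89) = 11.10 − 6.56 = 4.54; fold change = 2^-4.54 = 0.043
Tp2 has the largest |ΔΔCt| = 4.54.

0.043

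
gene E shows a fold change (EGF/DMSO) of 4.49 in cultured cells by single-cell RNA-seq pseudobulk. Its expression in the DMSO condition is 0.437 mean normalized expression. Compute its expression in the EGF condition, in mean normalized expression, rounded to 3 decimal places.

EGF expression = 0.437 × 4.49 = 1.962

1.962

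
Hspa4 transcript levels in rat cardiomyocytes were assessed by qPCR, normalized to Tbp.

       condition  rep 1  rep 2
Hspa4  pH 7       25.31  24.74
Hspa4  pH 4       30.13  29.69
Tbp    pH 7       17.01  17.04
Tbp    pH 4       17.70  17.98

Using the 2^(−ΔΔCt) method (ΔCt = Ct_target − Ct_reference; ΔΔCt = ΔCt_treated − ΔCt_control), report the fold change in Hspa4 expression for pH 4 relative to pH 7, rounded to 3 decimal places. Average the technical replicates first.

0.060

Mean Ct: Hspa4 pH 7 25.025; Hspa4 pH 4 29.910; Tbp pH 7 17.025; Tbp pH 4 17.840
ΔCt(pH 7) = 25.025 − 17.025 = 8.000
ΔCt(pH 4) = 29.910 − 17.840 = 12.070
ΔΔCt = 12.070 − 8.000 = 4.070
Fold change = 2^(−4.070) = 0.0595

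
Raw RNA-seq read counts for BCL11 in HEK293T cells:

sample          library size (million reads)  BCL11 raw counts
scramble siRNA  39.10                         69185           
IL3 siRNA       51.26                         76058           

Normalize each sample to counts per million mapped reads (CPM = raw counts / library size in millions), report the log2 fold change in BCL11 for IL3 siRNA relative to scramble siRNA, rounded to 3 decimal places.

CPM(scramble siRNA) = 69185 / 39.10 = 1769.4373
CPM(IL3 siRNA) = 76058 / 51.26 = 1483.7690
Fold change = 1483.7690 / 1769.4373 = 0.83855
log2(0.83855) = -0.2540

-0.254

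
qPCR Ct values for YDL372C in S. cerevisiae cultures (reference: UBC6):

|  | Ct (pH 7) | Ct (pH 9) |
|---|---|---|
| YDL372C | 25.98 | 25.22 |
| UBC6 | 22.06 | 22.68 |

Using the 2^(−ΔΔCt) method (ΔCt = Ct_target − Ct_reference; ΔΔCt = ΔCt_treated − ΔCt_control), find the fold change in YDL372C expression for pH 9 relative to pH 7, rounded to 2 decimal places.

ΔCt(pH 7) = 25.980 − 22.060 = 3.920
ΔCt(pH 9) = 25.220 − 22.680 = 2.540
ΔΔCt = 2.540 − 3.920 = -1.380
Fold change = 2^(−(-1.380)) = 2^1.380 = 2.603

2.60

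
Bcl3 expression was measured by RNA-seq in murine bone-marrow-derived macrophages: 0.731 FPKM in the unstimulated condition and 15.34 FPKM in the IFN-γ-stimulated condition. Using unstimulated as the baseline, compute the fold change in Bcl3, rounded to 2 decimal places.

20.98

Fold change = 15.34 / 0.731 = 20.985
Bcl3 is upregulated.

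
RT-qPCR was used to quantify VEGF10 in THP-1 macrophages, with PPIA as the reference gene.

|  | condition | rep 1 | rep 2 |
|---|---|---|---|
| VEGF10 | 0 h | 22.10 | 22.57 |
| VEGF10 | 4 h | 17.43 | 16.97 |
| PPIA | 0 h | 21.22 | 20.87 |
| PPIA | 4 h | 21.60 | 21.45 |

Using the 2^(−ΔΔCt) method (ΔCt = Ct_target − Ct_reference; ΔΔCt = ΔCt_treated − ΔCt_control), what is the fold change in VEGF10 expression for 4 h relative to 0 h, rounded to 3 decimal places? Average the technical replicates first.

Mean Ct: VEGF10 0 h 22.335; VEGF10 4 h 17.200; PPIA 0 h 21.045; PPIA 4 h 21.525
ΔCt(0 h) = 22.335 − 21.045 = 1.290
ΔCt(4 h) = 17.200 − 21.525 = -4.325
ΔΔCt = -4.325 − 1.290 = -5.615
Fold change = 2^(−(-5.615)) = 2^5.615 = 49.0099

49.010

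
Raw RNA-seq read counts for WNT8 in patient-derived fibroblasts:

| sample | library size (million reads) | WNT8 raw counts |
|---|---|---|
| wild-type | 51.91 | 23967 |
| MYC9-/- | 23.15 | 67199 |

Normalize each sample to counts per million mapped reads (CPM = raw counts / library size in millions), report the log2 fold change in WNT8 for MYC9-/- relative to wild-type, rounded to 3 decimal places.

2.652

CPM(wild-type) = 23967 / 51.91 = 461.7029
CPM(MYC9-/-) = 67199 / 23.15 = 2902.7646
Fold change = 2902.7646 / 461.7029 = 6.28708
log2(6.28708) = 2.6524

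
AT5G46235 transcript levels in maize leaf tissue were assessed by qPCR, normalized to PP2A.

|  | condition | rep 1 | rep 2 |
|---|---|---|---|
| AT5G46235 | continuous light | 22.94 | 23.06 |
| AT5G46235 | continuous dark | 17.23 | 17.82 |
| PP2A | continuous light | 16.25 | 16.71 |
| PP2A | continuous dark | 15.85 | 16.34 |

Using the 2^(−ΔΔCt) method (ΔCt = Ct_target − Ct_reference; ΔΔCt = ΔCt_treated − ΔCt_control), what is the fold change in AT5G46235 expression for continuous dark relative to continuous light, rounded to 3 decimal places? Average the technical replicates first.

34.060

Mean Ct: AT5G46235 continuous light 23.000; AT5G46235 continuous dark 17.525; PP2A continuous light 16.480; PP2A continuous dark 16.095
ΔCt(continuous light) = 23.000 − 16.480 = 6.520
ΔCt(continuous dark) = 17.525 − 16.095 = 1.430
ΔΔCt = 1.430 − 6.520 = -5.090
Fold change = 2^(−(-5.090)) = 2^5.090 = 34.0598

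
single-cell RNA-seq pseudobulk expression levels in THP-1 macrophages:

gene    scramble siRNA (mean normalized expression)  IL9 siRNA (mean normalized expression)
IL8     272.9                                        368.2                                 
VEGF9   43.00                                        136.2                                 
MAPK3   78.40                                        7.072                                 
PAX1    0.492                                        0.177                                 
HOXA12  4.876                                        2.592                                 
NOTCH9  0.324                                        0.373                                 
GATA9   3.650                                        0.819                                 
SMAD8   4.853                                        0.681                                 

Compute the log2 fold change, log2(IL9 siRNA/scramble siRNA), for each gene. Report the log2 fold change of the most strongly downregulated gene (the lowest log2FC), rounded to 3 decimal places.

log2(368.2/272.9) = 0.432  (IL8)
log2(136.2/43.00) = 1.663  (VEGF9)
log2(7.072/78.40) = -3.471  (MAPK3)
log2(0.177/0.492) = -1.475  (PAX1)
log2(2.592/4.876) = -0.912  (HOXA12)
log2(0.373/0.324) = 0.203  (NOTCH9)
log2(0.819/3.650) = -2.156  (GATA9)
log2(0.681/4.853) = -2.833  (SMAD8)
MAPK3 is most strongly downregulated.

-3.471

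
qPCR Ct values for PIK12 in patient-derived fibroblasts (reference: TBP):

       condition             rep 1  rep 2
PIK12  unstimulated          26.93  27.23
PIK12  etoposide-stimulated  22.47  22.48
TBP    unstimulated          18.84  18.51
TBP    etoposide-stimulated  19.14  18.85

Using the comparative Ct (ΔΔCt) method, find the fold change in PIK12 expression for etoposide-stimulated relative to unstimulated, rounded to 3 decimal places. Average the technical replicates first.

30.379

Mean Ct: PIK12 unstimulated 27.080; PIK12 etoposide-stimulated 22.475; TBP unstimulated 18.675; TBP etoposide-stimulated 18.995
ΔCt(unstimulated) = 27.080 − 18.675 = 8.405
ΔCt(etoposide-stimulated) = 22.475 − 18.995 = 3.480
ΔΔCt = 3.480 − 8.405 = -4.925
Fold change = 2^(−(-4.925)) = 2^4.925 = 30.3789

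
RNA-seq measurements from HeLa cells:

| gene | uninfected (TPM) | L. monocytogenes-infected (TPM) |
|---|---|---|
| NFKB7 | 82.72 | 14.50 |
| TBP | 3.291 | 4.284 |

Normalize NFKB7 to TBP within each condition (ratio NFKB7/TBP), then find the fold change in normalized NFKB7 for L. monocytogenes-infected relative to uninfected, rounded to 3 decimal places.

0.135

NFKB7/TBP (uninfected) = 82.72 / 3.291 = 25.135
NFKB7/TBP (L. monocytogenes-infected) = 14.50 / 4.284 = 3.3847
Fold change = 3.3847 / 25.135 = 0.1347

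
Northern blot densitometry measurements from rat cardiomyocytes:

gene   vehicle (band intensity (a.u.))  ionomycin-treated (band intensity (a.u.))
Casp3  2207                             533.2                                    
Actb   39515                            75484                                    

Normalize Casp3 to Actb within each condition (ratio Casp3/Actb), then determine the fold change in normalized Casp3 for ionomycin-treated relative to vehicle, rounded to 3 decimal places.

0.126

Casp3/Actb (vehicle) = 2207 / 39515 = 0.055852
Casp3/Actb (ionomycin-treated) = 533.2 / 75484 = 0.0070637
Fold change = 0.0070637 / 0.055852 = 0.1265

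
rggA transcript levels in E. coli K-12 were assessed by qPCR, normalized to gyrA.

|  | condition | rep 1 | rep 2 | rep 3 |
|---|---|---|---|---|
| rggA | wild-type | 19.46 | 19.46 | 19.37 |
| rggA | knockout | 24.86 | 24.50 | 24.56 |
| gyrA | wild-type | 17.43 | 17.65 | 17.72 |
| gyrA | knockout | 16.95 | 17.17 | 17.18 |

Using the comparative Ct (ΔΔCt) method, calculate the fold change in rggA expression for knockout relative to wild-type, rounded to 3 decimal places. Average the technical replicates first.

0.019

Mean Ct: rggA wild-type 19.430; rggA knockout 24.640; gyrA wild-type 17.600; gyrA knockout 17.100
ΔCt(wild-type) = 19.430 − 17.600 = 1.830
ΔCt(knockout) = 24.640 − 17.100 = 7.540
ΔΔCt = 7.540 − 1.830 = 5.710
Fold change = 2^(−5.710) = 0.0191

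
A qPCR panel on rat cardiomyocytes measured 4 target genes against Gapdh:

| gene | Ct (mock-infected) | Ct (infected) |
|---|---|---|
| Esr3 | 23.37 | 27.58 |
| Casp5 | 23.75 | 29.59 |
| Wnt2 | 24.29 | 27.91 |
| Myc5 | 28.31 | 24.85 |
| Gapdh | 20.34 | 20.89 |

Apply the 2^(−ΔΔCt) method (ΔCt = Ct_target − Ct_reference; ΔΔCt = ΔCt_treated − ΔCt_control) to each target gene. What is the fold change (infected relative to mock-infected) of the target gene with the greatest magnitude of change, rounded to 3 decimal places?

0.026

Esr3: ΔΔCt = (27.58−20.89) − (23.37−20.34) = 6.69 − 3.03 = 3.66; fold change = 2^-3.66 = 0.079
Casp5: ΔΔCt = (29.59−20.89) − (23.75−20.34) = 8.70 − 3.41 = 5.29; fold change = 2^-5.29 = 0.026
Wnt2: ΔΔCt = (27.91−20.89) − (24.29−20.34) = 7.02 − 3.95 = 3.07; fold change = 2^-3.07 = 0.119
Myc5: ΔΔCt = (24.85−20.89) − (28.31−20.34) = 3.96 − 7.97 = -4.01; fold change = 2^4.01 = 16.111
Casp5 has the largest |ΔΔCt| = 5.29.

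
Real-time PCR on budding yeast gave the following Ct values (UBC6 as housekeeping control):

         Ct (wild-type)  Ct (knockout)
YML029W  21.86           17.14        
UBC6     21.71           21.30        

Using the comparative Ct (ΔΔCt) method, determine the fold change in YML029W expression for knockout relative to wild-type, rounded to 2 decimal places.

ΔCt(wild-type) = 21.860 − 21.710 = 0.150
ΔCt(knockout) = 17.140 − 21.300 = -4.160
ΔΔCt = -4.160 − 0.150 = -4.310
Fold change = 2^(−(-4.310)) = 2^4.310 = 19.835

19.84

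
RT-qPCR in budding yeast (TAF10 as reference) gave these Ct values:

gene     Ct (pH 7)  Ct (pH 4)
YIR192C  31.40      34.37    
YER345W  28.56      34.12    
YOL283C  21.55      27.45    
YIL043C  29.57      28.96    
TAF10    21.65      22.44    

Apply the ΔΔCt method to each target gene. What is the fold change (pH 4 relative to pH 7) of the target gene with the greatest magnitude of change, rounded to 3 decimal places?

0.029

YIR192C: ΔΔCt = (34.37−22.44) − (31.40−21.65) = 11.93 − 9.75 = 2.18; fold change = 2^-2.18 = 0.221
YER345W: ΔΔCt = (34.12−22.44) − (28.56−21.65) = 11.68 − 6.91 = 4.77; fold change = 2^-4.77 = 0.037
YOL283C: ΔΔCt = (27.45−22.44) − (21.55−21.65) = 5.01 − (-0.10) = 5.11; fold change = 2^-5.11 = 0.029
YIL043C: ΔΔCt = (28.96−22.44) − (29.57−21.65) = 6.52 − 7.92 = -1.40; fold change = 2^1.40 = 2.639
YOL283C has the largest |ΔΔCt| = 5.11.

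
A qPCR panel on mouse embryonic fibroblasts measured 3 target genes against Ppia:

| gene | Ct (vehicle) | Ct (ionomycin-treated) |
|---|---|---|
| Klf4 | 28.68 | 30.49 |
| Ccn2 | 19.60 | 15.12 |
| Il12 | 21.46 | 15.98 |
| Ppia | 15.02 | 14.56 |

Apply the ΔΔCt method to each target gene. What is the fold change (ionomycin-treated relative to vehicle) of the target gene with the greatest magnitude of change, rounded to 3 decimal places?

Klf4: ΔΔCt = (30.49−14.56) − (28.68−15.02) = 15.93 − 13.66 = 2.27; fold change = 2^-2.27 = 0.207
Ccn2: ΔΔCt = (15.12−14.56) − (19.60−15.02) = 0.56 − 4.58 = -4.02; fold change = 2^4.02 = 16.223
Il12: ΔΔCt = (15.98−14.56) − (21.46−15.02) = 1.42 − 6.44 = -5.02; fold change = 2^5.02 = 32.447
Il12 has the largest |ΔΔCt| = 5.02.

32.447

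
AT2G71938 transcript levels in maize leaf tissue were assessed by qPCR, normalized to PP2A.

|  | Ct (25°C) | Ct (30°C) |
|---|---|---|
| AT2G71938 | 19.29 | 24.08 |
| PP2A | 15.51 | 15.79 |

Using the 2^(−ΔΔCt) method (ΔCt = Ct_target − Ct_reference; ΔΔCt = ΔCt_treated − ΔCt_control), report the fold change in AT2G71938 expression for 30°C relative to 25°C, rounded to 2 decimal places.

0.04

ΔCt(25°C) = 19.290 − 15.510 = 3.780
ΔCt(30°C) = 24.080 − 15.790 = 8.290
ΔΔCt = 8.290 − 3.780 = 4.510
Fold change = 2^(−4.510) = 0.044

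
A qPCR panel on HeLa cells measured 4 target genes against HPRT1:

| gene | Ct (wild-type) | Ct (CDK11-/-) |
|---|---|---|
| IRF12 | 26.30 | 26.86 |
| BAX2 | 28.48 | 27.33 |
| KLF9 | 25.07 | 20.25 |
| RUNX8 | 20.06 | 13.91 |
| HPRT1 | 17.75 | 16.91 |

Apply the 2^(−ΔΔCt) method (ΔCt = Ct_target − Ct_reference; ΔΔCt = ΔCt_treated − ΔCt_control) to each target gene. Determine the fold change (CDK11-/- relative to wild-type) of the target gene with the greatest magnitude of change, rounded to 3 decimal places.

IRF12: ΔΔCt = (26.86−16.91) − (26.30−17.75) = 9.95 − 8.55 = 1.40; fold change = 2^-1.40 = 0.379
BAX2: ΔΔCt = (27.33−16.91) − (28.48−17.75) = 10.42 − 10.73 = -0.31; fold change = 2^0.31 = 1.240
KLF9: ΔΔCt = (20.25−16.91) − (25.07−17.75) = 3.34 − 7.32 = -3.98; fold change = 2^3.98 = 15.780
RUNX8: ΔΔCt = (13.91−16.91) − (20.06−17.75) = -3.00 − 2.31 = -5.31; fold change = 2^5.31 = 39.671
RUNX8 has the largest |ΔΔCt| = 5.31.

39.671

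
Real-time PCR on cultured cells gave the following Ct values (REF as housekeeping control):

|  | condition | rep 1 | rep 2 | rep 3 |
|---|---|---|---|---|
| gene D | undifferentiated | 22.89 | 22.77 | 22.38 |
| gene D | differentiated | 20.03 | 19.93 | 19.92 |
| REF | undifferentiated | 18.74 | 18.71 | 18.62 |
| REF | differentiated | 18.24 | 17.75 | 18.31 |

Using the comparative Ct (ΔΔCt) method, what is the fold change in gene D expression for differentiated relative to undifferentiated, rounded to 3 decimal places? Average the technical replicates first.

4.377

Mean Ct: gene D undifferentiated 22.680; gene D differentiated 19.960; REF undifferentiated 18.690; REF differentiated 18.100
ΔCt(undifferentiated) = 22.680 − 18.690 = 3.990
ΔCt(differentiated) = 19.960 − 18.100 = 1.860
ΔΔCt = 1.860 − 3.990 = -2.130
Fold change = 2^(−(-2.130)) = 2^2.130 = 4.3772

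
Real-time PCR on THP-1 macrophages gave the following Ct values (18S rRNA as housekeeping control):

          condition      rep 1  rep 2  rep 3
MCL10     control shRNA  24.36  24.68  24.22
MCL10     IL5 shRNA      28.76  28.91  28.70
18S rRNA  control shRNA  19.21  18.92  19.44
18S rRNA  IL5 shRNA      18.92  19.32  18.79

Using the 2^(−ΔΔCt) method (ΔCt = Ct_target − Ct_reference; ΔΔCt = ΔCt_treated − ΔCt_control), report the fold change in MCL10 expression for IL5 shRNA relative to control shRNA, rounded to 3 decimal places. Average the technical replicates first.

0.043

Mean Ct: MCL10 control shRNA 24.420; MCL10 IL5 shRNA 28.790; 18S rRNA control shRNA 19.190; 18S rRNA IL5 shRNA 19.010
ΔCt(control shRNA) = 24.420 − 19.190 = 5.230
ΔCt(IL5 shRNA) = 28.790 − 19.010 = 9.780
ΔΔCt = 9.780 − 5.230 = 4.550
Fold change = 2^(−4.550) = 0.0427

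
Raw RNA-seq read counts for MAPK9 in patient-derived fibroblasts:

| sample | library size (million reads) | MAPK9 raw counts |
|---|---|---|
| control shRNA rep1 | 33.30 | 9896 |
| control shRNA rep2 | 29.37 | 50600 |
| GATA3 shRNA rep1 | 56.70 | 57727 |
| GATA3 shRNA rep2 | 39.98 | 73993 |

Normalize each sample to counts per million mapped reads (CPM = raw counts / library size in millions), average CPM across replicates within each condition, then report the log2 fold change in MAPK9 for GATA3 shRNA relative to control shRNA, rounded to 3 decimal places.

CPM(control shRNA rep1) = 9896 / 33.30 = 297.1772
CPM(control shRNA rep2) = 50600 / 29.37 = 1722.8464
CPM(GATA3 shRNA rep1) = 57727 / 56.70 = 1018.1129
CPM(GATA3 shRNA rep2) = 73993 / 39.98 = 1850.7504
mean CPM(control shRNA) = 1010.0118; mean CPM(GATA3 shRNA) = 1434.4316
Fold change = 1434.4316 / 1010.0118 = 1.42021
log2(1.42021) = 0.5061

0.506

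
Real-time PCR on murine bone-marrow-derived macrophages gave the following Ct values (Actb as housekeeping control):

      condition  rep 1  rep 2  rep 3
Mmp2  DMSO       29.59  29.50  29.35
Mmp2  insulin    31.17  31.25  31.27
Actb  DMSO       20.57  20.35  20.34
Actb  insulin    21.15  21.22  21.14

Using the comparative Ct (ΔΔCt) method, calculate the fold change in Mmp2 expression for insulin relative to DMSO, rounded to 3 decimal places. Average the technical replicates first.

0.500

Mean Ct: Mmp2 DMSO 29.480; Mmp2 insulin 31.230; Actb DMSO 20.420; Actb insulin 21.170
ΔCt(DMSO) = 29.480 − 20.420 = 9.060
ΔCt(insulin) = 31.230 − 21.170 = 10.060
ΔΔCt = 10.060 − 9.060 = 1.000
Fold change = 2^(−1.000) = 0.5000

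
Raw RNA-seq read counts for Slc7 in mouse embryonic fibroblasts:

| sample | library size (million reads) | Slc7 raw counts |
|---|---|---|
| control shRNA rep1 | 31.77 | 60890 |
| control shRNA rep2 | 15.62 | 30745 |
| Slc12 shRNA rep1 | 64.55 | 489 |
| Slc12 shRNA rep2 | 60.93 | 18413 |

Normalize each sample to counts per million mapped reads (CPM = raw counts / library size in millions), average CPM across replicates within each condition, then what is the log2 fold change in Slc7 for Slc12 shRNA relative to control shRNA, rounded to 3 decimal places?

CPM(control shRNA rep1) = 60890 / 31.77 = 1916.5880
CPM(control shRNA rep2) = 30745 / 15.62 = 1968.3099
CPM(Slc12 shRNA rep1) = 489 / 64.55 = 7.5755
CPM(Slc12 shRNA rep2) = 18413 / 60.93 = 302.1992
mean CPM(control shRNA) = 1942.4489; mean CPM(Slc12 shRNA) = 154.8874
Fold change = 154.8874 / 1942.4489 = 0.07974
log2(0.07974) = -3.6486

-3.649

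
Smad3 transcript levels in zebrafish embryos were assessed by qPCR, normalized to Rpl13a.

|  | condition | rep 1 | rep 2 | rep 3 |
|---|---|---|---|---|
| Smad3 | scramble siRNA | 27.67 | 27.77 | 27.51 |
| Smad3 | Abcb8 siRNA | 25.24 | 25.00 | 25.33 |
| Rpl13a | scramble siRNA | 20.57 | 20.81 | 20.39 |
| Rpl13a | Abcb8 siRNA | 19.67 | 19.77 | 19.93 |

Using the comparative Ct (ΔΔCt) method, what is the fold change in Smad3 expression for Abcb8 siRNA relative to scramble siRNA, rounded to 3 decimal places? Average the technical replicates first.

Mean Ct: Smad3 scramble siRNA 27.650; Smad3 Abcb8 siRNA 25.190; Rpl13a scramble siRNA 20.590; Rpl13a Abcb8 siRNA 19.790
ΔCt(scramble siRNA) = 27.650 − 20.590 = 7.060
ΔCt(Abcb8 siRNA) = 25.190 − 19.790 = 5.400
ΔΔCt = 5.400 − 7.060 = -1.660
Fold change = 2^(−(-1.660)) = 2^1.660 = 3.1602

3.160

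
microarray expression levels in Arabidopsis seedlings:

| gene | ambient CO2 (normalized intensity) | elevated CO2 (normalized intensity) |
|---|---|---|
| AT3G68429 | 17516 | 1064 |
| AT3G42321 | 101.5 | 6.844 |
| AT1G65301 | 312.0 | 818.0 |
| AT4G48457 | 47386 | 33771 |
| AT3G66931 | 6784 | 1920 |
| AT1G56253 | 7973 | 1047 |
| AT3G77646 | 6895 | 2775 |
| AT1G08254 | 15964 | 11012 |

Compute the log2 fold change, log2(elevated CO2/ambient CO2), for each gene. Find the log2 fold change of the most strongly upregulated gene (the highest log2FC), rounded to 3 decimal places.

log2(1064/17516) = -4.041  (AT3G68429)
log2(6.844/101.5) = -3.890  (AT3G42321)
log2(818.0/312.0) = 1.391  (AT1G65301)
log2(33771/47386) = -0.489  (AT4G48457)
log2(1920/6784) = -1.821  (AT3G66931)
log2(1047/7973) = -2.929  (AT1G56253)
log2(2775/6895) = -1.313  (AT3G77646)
log2(11012/15964) = -0.536  (AT1G08254)
AT1G65301 is most strongly upregulated.

1.391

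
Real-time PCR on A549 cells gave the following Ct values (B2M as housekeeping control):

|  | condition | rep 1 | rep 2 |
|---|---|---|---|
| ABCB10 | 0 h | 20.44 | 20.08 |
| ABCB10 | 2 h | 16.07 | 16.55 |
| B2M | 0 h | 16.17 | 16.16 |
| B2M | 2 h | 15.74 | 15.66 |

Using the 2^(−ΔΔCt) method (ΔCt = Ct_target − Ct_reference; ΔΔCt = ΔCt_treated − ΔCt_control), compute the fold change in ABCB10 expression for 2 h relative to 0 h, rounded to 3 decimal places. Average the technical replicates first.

Mean Ct: ABCB10 0 h 20.260; ABCB10 2 h 16.310; B2M 0 h 16.165; B2M 2 h 15.700
ΔCt(0 h) = 20.260 − 16.165 = 4.095
ΔCt(2 h) = 16.310 − 15.700 = 0.610
ΔΔCt = 0.610 − 4.095 = -3.485
Fold change = 2^(−(-3.485)) = 2^3.485 = 11.1967

11.197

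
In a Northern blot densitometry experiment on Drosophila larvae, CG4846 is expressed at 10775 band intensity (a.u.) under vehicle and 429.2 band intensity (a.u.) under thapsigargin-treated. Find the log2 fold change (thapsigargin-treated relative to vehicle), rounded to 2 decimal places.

Fold change = 429.2 / 10775 = 0.0398
log2(0.0398) = -4.650

-4.65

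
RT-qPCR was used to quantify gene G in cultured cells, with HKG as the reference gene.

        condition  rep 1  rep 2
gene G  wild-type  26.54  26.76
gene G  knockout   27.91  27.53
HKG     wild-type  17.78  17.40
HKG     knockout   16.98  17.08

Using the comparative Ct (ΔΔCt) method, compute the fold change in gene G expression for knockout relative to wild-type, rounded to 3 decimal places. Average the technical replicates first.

0.323

Mean Ct: gene G wild-type 26.650; gene G knockout 27.720; HKG wild-type 17.590; HKG knockout 17.030
ΔCt(wild-type) = 26.650 − 17.590 = 9.060
ΔCt(knockout) = 27.720 − 17.030 = 10.690
ΔΔCt = 10.690 − 9.060 = 1.630
Fold change = 2^(−1.630) = 0.3231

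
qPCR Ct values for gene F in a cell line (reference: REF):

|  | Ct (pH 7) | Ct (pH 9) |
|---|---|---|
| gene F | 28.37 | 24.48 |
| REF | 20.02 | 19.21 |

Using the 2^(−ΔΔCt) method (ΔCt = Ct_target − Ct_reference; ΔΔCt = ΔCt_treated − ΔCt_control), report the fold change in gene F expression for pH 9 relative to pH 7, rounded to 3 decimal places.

8.456

ΔCt(pH 7) = 28.370 − 20.020 = 8.350
ΔCt(pH 9) = 24.480 − 19.210 = 5.270
ΔΔCt = 5.270 − 8.350 = -3.080
Fold change = 2^(−(-3.080)) = 2^3.080 = 8.4561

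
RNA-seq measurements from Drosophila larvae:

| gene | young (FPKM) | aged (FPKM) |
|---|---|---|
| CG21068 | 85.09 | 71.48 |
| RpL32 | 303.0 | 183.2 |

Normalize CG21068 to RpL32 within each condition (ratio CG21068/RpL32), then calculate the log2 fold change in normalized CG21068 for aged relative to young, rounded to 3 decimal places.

0.474

CG21068/RpL32 (young) = 85.09 / 303.0 = 0.28083
CG21068/RpL32 (aged) = 71.48 / 183.2 = 0.39017
Fold change = 0.39017 / 0.28083 = 1.3894
log2(1.3894) = 0.4744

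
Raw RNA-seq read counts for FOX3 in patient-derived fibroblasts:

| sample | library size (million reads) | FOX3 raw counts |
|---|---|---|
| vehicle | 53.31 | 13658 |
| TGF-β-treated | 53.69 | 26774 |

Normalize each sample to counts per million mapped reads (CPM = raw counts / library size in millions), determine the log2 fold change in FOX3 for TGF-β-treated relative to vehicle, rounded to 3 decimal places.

CPM(vehicle) = 13658 / 53.31 = 256.1996
CPM(TGF-β-treated) = 26774 / 53.69 = 498.6776
Fold change = 498.6776 / 256.1996 = 1.94644
log2(1.94644) = 0.9608

0.961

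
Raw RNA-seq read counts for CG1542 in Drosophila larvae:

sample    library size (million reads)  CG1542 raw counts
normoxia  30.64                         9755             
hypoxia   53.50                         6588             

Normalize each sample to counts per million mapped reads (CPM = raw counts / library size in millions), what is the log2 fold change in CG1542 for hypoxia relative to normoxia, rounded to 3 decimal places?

-1.370

CPM(normoxia) = 9755 / 30.64 = 318.3747
CPM(hypoxia) = 6588 / 53.50 = 123.1402
Fold change = 123.1402 / 318.3747 = 0.38678
log2(0.38678) = -1.3704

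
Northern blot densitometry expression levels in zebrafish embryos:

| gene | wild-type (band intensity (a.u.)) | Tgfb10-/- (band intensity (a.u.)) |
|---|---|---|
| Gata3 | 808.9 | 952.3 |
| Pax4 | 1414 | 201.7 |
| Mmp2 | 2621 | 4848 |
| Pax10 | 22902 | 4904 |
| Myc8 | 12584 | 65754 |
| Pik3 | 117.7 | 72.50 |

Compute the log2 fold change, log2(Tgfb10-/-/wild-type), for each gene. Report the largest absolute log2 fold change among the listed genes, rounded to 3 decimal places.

2.809

log2(952.3/808.9) = 0.235  (Gata3)
log2(201.7/1414) = -2.809  (Pax4)
log2(4848/2621) = 0.887  (Mmp2)
log2(4904/22902) = -2.223  (Pax10)
log2(65754/12584) = 2.385  (Myc8)
log2(72.50/117.7) = -0.699  (Pik3)
The largest magnitude belongs to Pax4.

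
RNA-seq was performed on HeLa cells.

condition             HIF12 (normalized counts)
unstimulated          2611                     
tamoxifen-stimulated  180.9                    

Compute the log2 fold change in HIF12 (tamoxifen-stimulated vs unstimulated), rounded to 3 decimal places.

Fold change = 180.9 / 2611 = 0.0693
log2(0.0693) = -3.8513

-3.851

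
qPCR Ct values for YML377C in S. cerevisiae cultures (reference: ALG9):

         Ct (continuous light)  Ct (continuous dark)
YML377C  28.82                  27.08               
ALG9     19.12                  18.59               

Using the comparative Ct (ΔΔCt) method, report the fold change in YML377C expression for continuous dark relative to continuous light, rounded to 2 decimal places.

ΔCt(continuous light) = 28.820 − 19.120 = 9.700
ΔCt(continuous dark) = 27.080 − 18.590 = 8.490
ΔΔCt = 8.490 − 9.700 = -1.210
Fold change = 2^(−(-1.210)) = 2^1.210 = 2.313

2.31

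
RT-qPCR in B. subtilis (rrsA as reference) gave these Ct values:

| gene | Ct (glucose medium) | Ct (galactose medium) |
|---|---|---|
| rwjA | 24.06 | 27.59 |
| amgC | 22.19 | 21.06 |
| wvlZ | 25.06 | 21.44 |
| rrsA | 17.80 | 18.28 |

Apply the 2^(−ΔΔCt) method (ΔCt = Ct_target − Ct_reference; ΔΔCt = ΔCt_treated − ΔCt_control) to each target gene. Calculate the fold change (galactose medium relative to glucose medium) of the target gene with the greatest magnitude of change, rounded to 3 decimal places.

rwjA: ΔΔCt = (27.59−18.28) − (24.06−17.80) = 9.31 − 6.26 = 3.05; fold change = 2^-3.05 = 0.121
amgC: ΔΔCt = (21.06−18.28) − (22.19−17.80) = 2.78 − 4.39 = -1.61; fold change = 2^1.61 = 3.053
wvlZ: ΔΔCt = (21.44−18.28) − (25.06−17.80) = 3.16 − 7.26 = -4.10; fold change = 2^4.10 = 17.148
wvlZ has the largest |ΔΔCt| = 4.10.

17.148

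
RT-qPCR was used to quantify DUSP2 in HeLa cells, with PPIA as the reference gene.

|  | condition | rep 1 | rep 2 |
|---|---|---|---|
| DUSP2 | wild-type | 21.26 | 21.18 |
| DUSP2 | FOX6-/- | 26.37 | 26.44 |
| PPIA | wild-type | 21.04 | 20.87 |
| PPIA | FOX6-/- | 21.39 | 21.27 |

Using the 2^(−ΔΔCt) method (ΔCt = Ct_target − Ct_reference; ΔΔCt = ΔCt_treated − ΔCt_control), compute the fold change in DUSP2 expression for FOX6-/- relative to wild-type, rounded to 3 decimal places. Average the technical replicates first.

0.036

Mean Ct: DUSP2 wild-type 21.220; DUSP2 FOX6-/- 26.405; PPIA wild-type 20.955; PPIA FOX6-/- 21.330
ΔCt(wild-type) = 21.220 − 20.955 = 0.265
ΔCt(FOX6-/-) = 26.405 − 21.330 = 5.075
ΔΔCt = 5.075 − 0.265 = 4.810
Fold change = 2^(−4.810) = 0.0356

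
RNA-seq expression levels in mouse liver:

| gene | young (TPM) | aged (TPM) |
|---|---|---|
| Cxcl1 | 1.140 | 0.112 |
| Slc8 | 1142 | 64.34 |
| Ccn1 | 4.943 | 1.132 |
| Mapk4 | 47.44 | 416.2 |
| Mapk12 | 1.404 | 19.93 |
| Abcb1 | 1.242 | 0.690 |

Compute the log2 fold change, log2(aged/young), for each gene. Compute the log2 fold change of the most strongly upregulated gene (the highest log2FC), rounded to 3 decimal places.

log2(0.112/1.140) = -3.347  (Cxcl1)
log2(64.34/1142) = -4.150  (Slc8)
log2(1.132/4.943) = -2.127  (Ccn1)
log2(416.2/47.44) = 3.133  (Mapk4)
log2(19.93/1.404) = 3.827  (Mapk12)
log2(0.690/1.242) = -0.848  (Abcb1)
Mapk12 is most strongly upregulated.

3.827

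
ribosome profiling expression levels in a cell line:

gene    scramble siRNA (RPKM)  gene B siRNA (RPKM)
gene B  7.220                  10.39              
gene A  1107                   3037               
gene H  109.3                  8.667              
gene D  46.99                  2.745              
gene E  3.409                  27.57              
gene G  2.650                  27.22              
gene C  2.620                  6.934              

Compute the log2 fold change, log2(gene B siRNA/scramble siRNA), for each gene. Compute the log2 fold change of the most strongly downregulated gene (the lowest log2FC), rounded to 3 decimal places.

log2(10.39/7.220) = 0.525  (gene B)
log2(3037/1107) = 1.456  (gene A)
log2(8.667/109.3) = -3.657  (gene H)
log2(2.745/46.99) = -4.097  (gene D)
log2(27.57/3.409) = 3.016  (gene E)
log2(27.22/2.650) = 3.361  (gene G)
log2(6.934/2.620) = 1.404  (gene C)
gene D is most strongly downregulated.

-4.097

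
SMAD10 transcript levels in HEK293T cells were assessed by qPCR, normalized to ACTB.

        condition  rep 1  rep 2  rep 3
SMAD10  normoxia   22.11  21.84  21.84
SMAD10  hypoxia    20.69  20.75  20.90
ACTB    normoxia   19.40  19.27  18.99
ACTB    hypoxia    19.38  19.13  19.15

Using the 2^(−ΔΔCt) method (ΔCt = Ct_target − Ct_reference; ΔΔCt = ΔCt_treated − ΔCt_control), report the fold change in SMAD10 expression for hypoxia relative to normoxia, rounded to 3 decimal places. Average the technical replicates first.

Mean Ct: SMAD10 normoxia 21.930; SMAD10 hypoxia 20.780; ACTB normoxia 19.220; ACTB hypoxia 19.220
ΔCt(normoxia) = 21.930 − 19.220 = 2.710
ΔCt(hypoxia) = 20.780 − 19.220 = 1.560
ΔΔCt = 1.560 − 2.710 = -1.150
Fold change = 2^(−(-1.150)) = 2^1.150 = 2.2191

2.219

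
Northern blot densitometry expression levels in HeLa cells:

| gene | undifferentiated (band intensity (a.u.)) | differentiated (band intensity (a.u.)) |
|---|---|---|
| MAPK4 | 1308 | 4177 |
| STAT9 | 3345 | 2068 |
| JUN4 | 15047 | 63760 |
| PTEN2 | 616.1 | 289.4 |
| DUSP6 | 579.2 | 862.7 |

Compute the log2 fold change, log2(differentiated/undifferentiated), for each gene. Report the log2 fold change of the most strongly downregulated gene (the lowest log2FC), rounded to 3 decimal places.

log2(4177/1308) = 1.675  (MAPK4)
log2(2068/3345) = -0.694  (STAT9)
log2(63760/15047) = 2.083  (JUN4)
log2(289.4/616.1) = -1.090  (PTEN2)
log2(862.7/579.2) = 0.575  (DUSP6)
PTEN2 is most strongly downregulated.

-1.090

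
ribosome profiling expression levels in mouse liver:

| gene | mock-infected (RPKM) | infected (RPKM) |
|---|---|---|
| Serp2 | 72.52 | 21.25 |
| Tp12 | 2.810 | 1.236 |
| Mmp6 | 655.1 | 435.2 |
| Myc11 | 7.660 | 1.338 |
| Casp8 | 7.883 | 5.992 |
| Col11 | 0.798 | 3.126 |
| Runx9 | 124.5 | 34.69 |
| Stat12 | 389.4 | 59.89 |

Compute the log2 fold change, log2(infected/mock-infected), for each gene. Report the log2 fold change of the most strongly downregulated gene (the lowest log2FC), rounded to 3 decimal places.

-2.701

log2(21.25/72.52) = -1.771  (Serp2)
log2(1.236/2.810) = -1.185  (Tp12)
log2(435.2/655.1) = -0.590  (Mmp6)
log2(1.338/7.660) = -2.517  (Myc11)
log2(5.992/7.883) = -0.396  (Casp8)
log2(3.126/0.798) = 1.970  (Col11)
log2(34.69/124.5) = -1.844  (Runx9)
log2(59.89/389.4) = -2.701  (Stat12)
Stat12 is most strongly downregulated.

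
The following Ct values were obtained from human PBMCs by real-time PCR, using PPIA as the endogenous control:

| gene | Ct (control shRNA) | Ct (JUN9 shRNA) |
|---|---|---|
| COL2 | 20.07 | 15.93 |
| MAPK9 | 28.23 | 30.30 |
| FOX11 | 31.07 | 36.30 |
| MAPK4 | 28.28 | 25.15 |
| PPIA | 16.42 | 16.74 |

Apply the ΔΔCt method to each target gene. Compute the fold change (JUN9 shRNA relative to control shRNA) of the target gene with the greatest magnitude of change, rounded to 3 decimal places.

0.033

COL2: ΔΔCt = (15.93−16.74) − (20.07−16.42) = -0.81 − 3.65 = -4.46; fold change = 2^4.46 = 22.009
MAPK9: ΔΔCt = (30.30−16.74) − (28.23−16.42) = 13.56 − 11.81 = 1.75; fold change = 2^-1.75 = 0.297
FOX11: ΔΔCt = (36.30−16.74) − (31.07−16.42) = 19.56 − 14.65 = 4.91; fold change = 2^-4.91 = 0.033
MAPK4: ΔΔCt = (25.15−16.74) − (28.28−16.42) = 8.41 − 11.86 = -3.45; fold change = 2^3.45 = 10.928
FOX11 has the largest |ΔΔCt| = 4.91.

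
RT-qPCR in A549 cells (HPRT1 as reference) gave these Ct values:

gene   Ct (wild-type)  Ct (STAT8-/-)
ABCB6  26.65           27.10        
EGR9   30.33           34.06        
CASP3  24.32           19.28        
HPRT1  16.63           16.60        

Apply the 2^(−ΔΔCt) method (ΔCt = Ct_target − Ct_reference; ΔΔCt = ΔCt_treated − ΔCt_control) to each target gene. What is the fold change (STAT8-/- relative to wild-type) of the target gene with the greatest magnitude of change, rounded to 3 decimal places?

ABCB6: ΔΔCt = (27.10−16.60) − (26.65−16.63) = 10.50 − 10.02 = 0.48; fold change = 2^-0.48 = 0.717
EGR9: ΔΔCt = (34.06−16.60) − (30.33−16.63) = 17.46 − 13.70 = 3.76; fold change = 2^-3.76 = 0.074
CASP3: ΔΔCt = (19.28−16.60) − (24.32−16.63) = 2.68 − 7.69 = -5.01; fold change = 2^5.01 = 32.223
CASP3 has the largest |ΔΔCt| = 5.01.

32.223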